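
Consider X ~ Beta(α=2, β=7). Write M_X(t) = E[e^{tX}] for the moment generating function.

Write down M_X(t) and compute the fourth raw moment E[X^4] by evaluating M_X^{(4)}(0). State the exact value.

M_X(t) = ₁F₁(2; 9; t)
dM/dt = 2*₁F₁(3; 10; t)/9
d^2M/dt^2 = ₁F₁(4; 11; t)/15
d^3M/dt^3 = 4*₁F₁(5; 12; t)/165
d^4M/dt^4 = ₁F₁(6; 13; t)/99

E[X^4] = d^4M/dt^4 |_{t=0} = 1/99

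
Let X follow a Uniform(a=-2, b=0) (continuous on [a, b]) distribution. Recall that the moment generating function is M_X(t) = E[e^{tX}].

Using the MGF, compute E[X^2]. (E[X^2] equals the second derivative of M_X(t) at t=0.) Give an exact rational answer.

E[X^2] = d^2M/dt^2 |_{t=0} = 4/3

M_X(t) = (1 - e^(-2*t))/(2*t)
dM/dt = (2*t - e^(2*t) + 1)*e^(-2*t)/(2*t^2)
d^2M/dt^2 = (-2*t^2 - 2*t + e^(2*t) - 1)*e^(-2*t)/t^3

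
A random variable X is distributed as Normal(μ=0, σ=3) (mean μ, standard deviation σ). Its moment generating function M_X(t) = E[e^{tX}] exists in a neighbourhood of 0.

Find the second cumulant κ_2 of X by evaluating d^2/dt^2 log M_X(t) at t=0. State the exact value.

κ_2 = D^2[K](0) = 9

M_X(t) = e^(9*t^2/2)
K_X(t) = log M_X(t) = 9*t^2/2
D^2[K](t) = 9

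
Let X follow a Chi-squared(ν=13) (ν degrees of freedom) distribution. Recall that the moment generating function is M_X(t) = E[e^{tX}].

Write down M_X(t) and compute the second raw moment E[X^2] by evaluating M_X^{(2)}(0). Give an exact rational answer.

M_X(t) = (1 - 2*t)^(-13/2)

E[X^2] = M^(2)(0) = 195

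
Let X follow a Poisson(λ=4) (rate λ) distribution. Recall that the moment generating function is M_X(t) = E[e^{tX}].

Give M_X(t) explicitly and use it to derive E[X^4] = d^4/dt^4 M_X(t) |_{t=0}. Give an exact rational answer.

M_X(t) = e^(4*e^(t) - 4)
M^(4)(t) = (256*e^(4*t)*e^(4*e^(t)) + 384*e^(3*t)*e^(4*e^(t)) + 112*e^(2*t)*e^(4*e^(t)) + 4*e^(t)*e^(4*e^(t)))*e^(-4)

E[X^4] = M^(4)(0) = 756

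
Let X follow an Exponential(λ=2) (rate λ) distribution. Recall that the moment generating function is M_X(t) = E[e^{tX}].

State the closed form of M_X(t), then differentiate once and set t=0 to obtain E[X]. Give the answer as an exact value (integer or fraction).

E[X] = M^(1)(0) = 1/2

M_X(t) = 2/(2 - t)
M^(1)(t) = 2/(t^2 - 4*t + 4)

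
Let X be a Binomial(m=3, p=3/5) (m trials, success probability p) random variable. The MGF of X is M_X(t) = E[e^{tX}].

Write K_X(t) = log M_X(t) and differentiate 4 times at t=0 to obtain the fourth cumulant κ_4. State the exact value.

M_X(t) = (3*e^(t)/5 + 2/5)^3
K_X(t) = log M_X(t) = 3*log(3*e^(t)/5 + 2/5)
K′(t) = 9*e^(t)/(3*e^(t) + 2)
K′′(t) = 18*e^(t)/(9*e^(2*t) + 12*e^(t) + 4)
K′′′(t) = (-54*e^(2*t) + 36*e^(t))/(27*e^(3*t) + 54*e^(2*t) + 36*e^(t) + 8)
K′′′′(t) = (162*e^(3*t) - 432*e^(2*t) + 72*e^(t))/(81*e^(4*t) + 216*e^(3*t) + 216*e^(2*t) + 96*e^(t) + 16)

κ_4 = K′′′′(0) = -198/625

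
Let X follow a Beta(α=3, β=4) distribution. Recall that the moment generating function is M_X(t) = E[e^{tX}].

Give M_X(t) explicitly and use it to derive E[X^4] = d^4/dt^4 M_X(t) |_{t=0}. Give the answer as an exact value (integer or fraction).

E[X^4] = d^4M/dt^4 |_{t=0} = 1/14

M_X(t) = ₁F₁(3; 7; t)
dM/dt = 3*₁F₁(4; 8; t)/7
d^2M/dt^2 = 3*₁F₁(5; 9; t)/14
d^3M/dt^3 = 5*₁F₁(6; 10; t)/42
d^4M/dt^4 = ₁F₁(7; 11; t)/14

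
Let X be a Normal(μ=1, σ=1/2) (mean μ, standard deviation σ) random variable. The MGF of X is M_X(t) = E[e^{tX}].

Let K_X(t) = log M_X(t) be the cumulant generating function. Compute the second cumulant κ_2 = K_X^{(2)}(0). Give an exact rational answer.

κ_2 = K^(2)(0) = 1/4

M_X(t) = e^(t^2/8 + t)
K_X(t) = log M_X(t) = t^2/8 + t
K^(2)(t) = 1/4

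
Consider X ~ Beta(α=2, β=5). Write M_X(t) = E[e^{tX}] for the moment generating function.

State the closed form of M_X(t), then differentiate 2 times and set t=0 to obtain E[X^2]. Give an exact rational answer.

E[X^2] = d^2M/dt^2 |_{t=0} = 3/28

M_X(t) = ₁F₁(2; 7; t)
dM/dt = 2*₁F₁(3; 8; t)/7
d^2M/dt^2 = 3*₁F₁(4; 9; t)/28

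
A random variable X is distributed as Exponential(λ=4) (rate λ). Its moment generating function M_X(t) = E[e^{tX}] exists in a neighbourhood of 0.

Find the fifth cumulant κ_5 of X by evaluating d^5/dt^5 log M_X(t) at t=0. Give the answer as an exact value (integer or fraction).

M_X(t) = 4/(4 - t)
K_X(t) = log M_X(t) = -log(4 - t) + 2*log(2)
K^(5)(t) = -24/(t^5 - 20*t^4 + 160*t^3 - 640*t^2 + 1280*t - 1024)

κ_5 = K^(5)(0) = 3/128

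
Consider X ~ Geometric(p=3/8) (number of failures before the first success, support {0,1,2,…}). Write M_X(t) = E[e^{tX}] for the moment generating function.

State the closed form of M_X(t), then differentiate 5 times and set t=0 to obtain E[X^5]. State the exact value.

E[X^5] = d^5M/dt^5 |_{t=0} = 338135/81

M_X(t) = 3/(8*(1 - 5*e^(t)/8))
dM/dt = 15*e^(t)/(25*e^(2*t) - 80*e^(t) + 64)
d^2M/dt^2 = (-75*e^(2*t) - 120*e^(t))/(125*e^(3*t) - 600*e^(2*t) + 960*e^(t) - 512)
d^3M/dt^3 = (375*e^(3*t) + 2400*e^(2*t) + 960*e^(t))/(625*e^(4*t) - 4000*e^(3*t) + 9600*e^(2*t) - 10240*e^(t) + 4096)
d^4M/dt^4 = (-1875*e^(4*t) - 33000*e^(3*t) - 52800*e^(2*t) - 7680*e^(t))/(3125*e^(5*t) - 25000*e^(4*t) + 80000*e^(3*t) - 128000*e^(2*t) + 102400*e^(t) - 32768)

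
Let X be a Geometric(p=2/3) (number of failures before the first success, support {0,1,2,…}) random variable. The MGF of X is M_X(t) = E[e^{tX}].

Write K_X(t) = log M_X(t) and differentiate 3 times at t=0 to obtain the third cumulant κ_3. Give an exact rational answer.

κ_3 = D^3[K](0) = 3/2

M_X(t) = 2/(3*(1 - e^(t)/3))
K_X(t) = log M_X(t) = -log(1 - e^(t)/3) - log(3) + log(2)
D^3[K](t) = (-3*e^(2*t) - 9*e^(t))/(e^(3*t) - 9*e^(2*t) + 27*e^(t) - 27)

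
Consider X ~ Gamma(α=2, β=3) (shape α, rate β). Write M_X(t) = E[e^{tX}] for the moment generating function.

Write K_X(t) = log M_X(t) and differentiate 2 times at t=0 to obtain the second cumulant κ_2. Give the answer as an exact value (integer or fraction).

κ_2 = d^2K/dt^2 |_{t=0} = 2/9

M_X(t) = 9/(3 - t)^2
K_X(t) = log M_X(t) = -2*log(3 - t) + 2*log(3)
dK/dt = -2/(t - 3)
d^2K/dt^2 = 2/(t^2 - 6*t + 9)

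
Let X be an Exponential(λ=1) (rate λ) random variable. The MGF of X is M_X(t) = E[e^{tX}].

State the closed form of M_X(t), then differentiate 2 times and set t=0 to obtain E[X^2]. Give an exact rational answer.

E[X^2] = D^2[M](0) = 2

M_X(t) = 1/(1 - t)
D^2[M](t) = -2/(t^3 - 3*t^2 + 3*t - 1)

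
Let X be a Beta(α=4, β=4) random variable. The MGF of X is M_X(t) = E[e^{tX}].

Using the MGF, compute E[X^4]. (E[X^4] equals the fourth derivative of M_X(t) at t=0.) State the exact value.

M_X(t) = ₁F₁(4; 8; t)
D^4[M](t) = 7*₁F₁(8; 12; t)/66

E[X^4] = D^4[M](0) = 7/66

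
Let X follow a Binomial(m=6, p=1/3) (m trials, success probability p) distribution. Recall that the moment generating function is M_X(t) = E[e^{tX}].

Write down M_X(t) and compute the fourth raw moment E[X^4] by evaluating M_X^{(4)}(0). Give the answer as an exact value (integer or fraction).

M_X(t) = (e^(t)/3 + 2/3)^6
dM/dt = 2*e^(6*t)/243 + 20*e^(5*t)/243 + 80*e^(4*t)/243 + 160*e^(3*t)/243 + 160*e^(2*t)/243 + 64*e^(t)/243
d^2M/dt^2 = 4*e^(6*t)/81 + 100*e^(5*t)/243 + 320*e^(4*t)/243 + 160*e^(3*t)/81 + 320*e^(2*t)/243 + 64*e^(t)/243
d^3M/dt^3 = 8*e^(6*t)/27 + 500*e^(5*t)/243 + 1280*e^(4*t)/243 + 160*e^(3*t)/27 + 640*e^(2*t)/243 + 64*e^(t)/243
d^4M/dt^4 = 16*e^(6*t)/9 + 2500*e^(5*t)/243 + 5120*e^(4*t)/243 + 160*e^(3*t)/9 + 1280*e^(2*t)/243 + 64*e^(t)/243

E[X^4] = d^4M/dt^4 |_{t=0} = 508/9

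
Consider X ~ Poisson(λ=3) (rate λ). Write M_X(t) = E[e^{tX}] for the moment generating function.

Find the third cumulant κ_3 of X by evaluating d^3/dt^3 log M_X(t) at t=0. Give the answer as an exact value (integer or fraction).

κ_3 = K′′′(0) = 3

M_X(t) = e^(3*e^(t) - 3)
K_X(t) = log M_X(t) = 3*e^(t) - 3
K′(t) = 3*e^(t)
K′′(t) = 3*e^(t)
K′′′(t) = 3*e^(t)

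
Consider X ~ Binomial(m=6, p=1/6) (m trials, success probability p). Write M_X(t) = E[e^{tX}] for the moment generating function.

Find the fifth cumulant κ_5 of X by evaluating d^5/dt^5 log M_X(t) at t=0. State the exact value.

κ_5 = K^(5)(0) = -10/27

M_X(t) = (e^(t)/6 + 5/6)^6
K_X(t) = log M_X(t) = 6*log(e^(t)/6 + 5/6)
K^(5)(t) = (-30*e^(4*t) + 1650*e^(3*t) - 8250*e^(2*t) + 3750*e^(t))/(e^(5*t) + 25*e^(4*t) + 250*e^(3*t) + 1250*e^(2*t) + 3125*e^(t) + 3125)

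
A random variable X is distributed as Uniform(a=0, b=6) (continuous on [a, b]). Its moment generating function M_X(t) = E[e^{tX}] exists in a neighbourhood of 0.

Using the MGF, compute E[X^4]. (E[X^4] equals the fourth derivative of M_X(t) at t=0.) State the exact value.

M_X(t) = (e^(6*t) - 1)/(6*t)
M^(4)(t) = (216*t^4*e^(6*t) - 144*t^3*e^(6*t) + 72*t^2*e^(6*t) - 24*t*e^(6*t) + 4*e^(6*t) - 4)/t^5

E[X^4] = M^(4)(0) = 1296/5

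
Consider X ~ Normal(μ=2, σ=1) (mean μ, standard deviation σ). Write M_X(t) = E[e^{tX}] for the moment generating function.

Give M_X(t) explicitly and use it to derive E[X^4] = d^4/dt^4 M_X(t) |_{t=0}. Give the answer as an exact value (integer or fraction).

E[X^4] = D^4[M](0) = 43

M_X(t) = e^(t^2/2 + 2*t)
D^4[M](t) = t^4*e^(2*t)*e^(t^2/2) + 8*t^3*e^(2*t)*e^(t^2/2) + 30*t^2*e^(2*t)*e^(t^2/2) + 56*t*e^(2*t)*e^(t^2/2) + 43*e^(2*t)*e^(t^2/2)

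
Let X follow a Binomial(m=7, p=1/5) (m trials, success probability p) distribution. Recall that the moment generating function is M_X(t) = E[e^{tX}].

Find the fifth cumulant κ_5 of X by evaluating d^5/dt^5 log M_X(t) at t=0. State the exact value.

κ_5 = D^5[K](0) = -1932/3125

M_X(t) = (e^(t)/5 + 4/5)^7
K_X(t) = log M_X(t) = 7*log(e^(t)/5 + 4/5)
D^5[K](t) = (-28*e^(4*t) + 1232*e^(3*t) - 4928*e^(2*t) + 1792*e^(t))/(e^(5*t) + 20*e^(4*t) + 160*e^(3*t) + 640*e^(2*t) + 1280*e^(t) + 1024)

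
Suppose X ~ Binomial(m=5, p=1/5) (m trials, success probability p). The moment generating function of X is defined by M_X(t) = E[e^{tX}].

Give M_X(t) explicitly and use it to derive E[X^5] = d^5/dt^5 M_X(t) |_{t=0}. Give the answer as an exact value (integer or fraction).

M_X(t) = (e^(t)/5 + 4/5)^5
D^5[M](t) = e^(5*t) + 4096*e^(4*t)/625 + 7776*e^(3*t)/625 + 4096*e^(2*t)/625 + 256*e^(t)/625

E[X^5] = D^5[M](0) = 16849/625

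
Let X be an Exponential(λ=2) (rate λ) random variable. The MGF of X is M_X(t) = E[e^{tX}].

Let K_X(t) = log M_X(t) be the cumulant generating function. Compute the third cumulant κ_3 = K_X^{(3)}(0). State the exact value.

M_X(t) = 2/(2 - t)
K_X(t) = log M_X(t) = -log(2 - t) + log(2)
D^3[K](t) = -2/(t^3 - 6*t^2 + 12*t - 8)

κ_3 = D^3[K](0) = 1/4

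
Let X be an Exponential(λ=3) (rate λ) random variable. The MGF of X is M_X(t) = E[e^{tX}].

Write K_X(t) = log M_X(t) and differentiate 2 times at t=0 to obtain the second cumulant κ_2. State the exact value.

M_X(t) = 3/(3 - t)
K_X(t) = log M_X(t) = -log(3 - t) + log(3)
D^2[K](t) = 1/(t^2 - 6*t + 9)

κ_2 = D^2[K](0) = 1/9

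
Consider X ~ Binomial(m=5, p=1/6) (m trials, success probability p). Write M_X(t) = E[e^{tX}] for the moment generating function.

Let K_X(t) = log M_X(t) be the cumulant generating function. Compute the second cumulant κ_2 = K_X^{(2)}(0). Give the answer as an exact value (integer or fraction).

M_X(t) = (e^(t)/6 + 5/6)^5
K_X(t) = log M_X(t) = 5*log(e^(t)/6 + 5/6)
dK/dt = 5*e^(t)/(e^(t) + 5)
d^2K/dt^2 = 25*e^(t)/(e^(2*t) + 10*e^(t) + 25)

κ_2 = d^2K/dt^2 |_{t=0} = 25/36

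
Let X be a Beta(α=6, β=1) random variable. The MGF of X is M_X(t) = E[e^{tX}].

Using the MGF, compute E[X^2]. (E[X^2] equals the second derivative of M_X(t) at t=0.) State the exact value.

E[X^2] = M′′(0) = 3/4

M_X(t) = ₁F₁(6; 7; t)
M′(t) = 6*₁F₁(7; 8; t)/7
M′′(t) = 3*₁F₁(8; 9; t)/4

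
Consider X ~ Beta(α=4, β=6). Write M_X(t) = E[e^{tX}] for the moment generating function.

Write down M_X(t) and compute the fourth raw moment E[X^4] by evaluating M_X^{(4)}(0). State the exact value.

M_X(t) = ₁F₁(4; 10; t)
M^(4)(t) = 7*₁F₁(8; 14; t)/143

E[X^4] = M^(4)(0) = 7/143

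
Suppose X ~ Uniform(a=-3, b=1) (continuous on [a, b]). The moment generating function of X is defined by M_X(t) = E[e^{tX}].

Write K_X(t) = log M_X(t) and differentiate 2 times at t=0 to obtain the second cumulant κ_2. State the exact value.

κ_2 = D^2[K](0) = 4/3

M_X(t) = (e^(t) - e^(-3*t))/(4*t)
K_X(t) = log M_X(t) = -log(t) + log(e^(t) - e^(-3*t)) - 2*log(2)
D^2[K](t) = (-16*t^2*e^(4*t) + e^(8*t) - 2*e^(4*t) + 1)/(t^2*e^(8*t) - 2*t^2*e^(4*t) + t^2)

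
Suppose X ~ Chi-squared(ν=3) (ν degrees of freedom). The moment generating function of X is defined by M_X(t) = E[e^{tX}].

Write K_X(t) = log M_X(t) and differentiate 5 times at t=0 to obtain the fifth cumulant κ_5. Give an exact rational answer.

κ_5 = K^(5)(0) = 1152

M_X(t) = (1 - 2*t)^(-3/2)
K_X(t) = log M_X(t) = -3*log(1 - 2*t)/2
K^(5)(t) = -1152/(32*t^5 - 80*t^4 + 80*t^3 - 40*t^2 + 10*t - 1)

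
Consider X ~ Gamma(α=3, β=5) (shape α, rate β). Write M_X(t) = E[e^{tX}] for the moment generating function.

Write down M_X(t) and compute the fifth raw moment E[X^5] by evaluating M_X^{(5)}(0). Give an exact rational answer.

M_X(t) = 125/(5 - t)^3
dM/dt = 375/(t^4 - 20*t^3 + 150*t^2 - 500*t + 625)
d^2M/dt^2 = -1500/(t^5 - 25*t^4 + 250*t^3 - 1250*t^2 + 3125*t - 3125)
d^3M/dt^3 = 7500/(t^6 - 30*t^5 + 375*t^4 - 2500*t^3 + 9375*t^2 - 18750*t + 15625)
d^4M/dt^4 = -45000/(t^7 - 35*t^6 + 525*t^5 - 4375*t^4 + 21875*t^3 - 65625*t^2 + 109375*t - 78125)
d^5M/dt^5 = 315000/(t^8 - 40*t^7 + 700*t^6 - 7000*t^5 + 43750*t^4 - 175000*t^3 + 437500*t^2 - 625000*t + 390625)

E[X^5] = d^5M/dt^5 |_{t=0} = 504/625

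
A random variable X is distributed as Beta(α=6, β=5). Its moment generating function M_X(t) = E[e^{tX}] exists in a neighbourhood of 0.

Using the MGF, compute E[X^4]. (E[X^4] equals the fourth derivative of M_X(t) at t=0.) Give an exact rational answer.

E[X^4] = D^4[M](0) = 18/143

M_X(t) = ₁F₁(6; 11; t)
D^4[M](t) = 18*₁F₁(10; 15; t)/143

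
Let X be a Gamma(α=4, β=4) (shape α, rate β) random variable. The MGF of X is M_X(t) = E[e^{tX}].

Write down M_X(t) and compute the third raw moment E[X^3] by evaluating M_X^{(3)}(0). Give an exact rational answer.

M_X(t) = 256/(4 - t)^4
M′(t) = -1024/(t^5 - 20*t^4 + 160*t^3 - 640*t^2 + 1280*t - 1024)
M′′(t) = 5120/(t^6 - 24*t^5 + 240*t^4 - 1280*t^3 + 3840*t^2 - 6144*t + 4096)
M′′′(t) = -30720/(t^7 - 28*t^6 + 336*t^5 - 2240*t^4 + 8960*t^3 - 21504*t^2 + 28672*t - 16384)

E[X^3] = M′′′(0) = 15/8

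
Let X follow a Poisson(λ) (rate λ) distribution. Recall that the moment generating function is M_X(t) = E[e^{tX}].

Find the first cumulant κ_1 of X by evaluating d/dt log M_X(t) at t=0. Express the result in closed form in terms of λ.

M_X(t) = e^(λ*(e^(t) - 1))
K_X(t) = log M_X(t) = λ*(e^(t) - 1)
K′(t) = λ*e^(t)

κ_1 = K′(0) = λ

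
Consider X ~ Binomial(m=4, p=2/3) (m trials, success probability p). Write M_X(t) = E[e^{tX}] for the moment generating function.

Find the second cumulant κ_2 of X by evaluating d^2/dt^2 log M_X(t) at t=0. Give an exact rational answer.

M_X(t) = (2*e^(t)/3 + 1/3)^4
K_X(t) = log M_X(t) = 4*log(2*e^(t)/3 + 1/3)
K^(2)(t) = 8*e^(t)/(4*e^(2*t) + 4*e^(t) + 1)

κ_2 = K^(2)(0) = 8/9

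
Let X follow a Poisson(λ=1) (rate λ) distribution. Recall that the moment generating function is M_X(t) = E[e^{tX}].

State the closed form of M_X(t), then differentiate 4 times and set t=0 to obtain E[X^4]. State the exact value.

E[X^4] = M^(4)(0) = 15

M_X(t) = e^(e^(t) - 1)
M^(4)(t) = (e^(4*t)*e^(e^(t)) + 6*e^(3*t)*e^(e^(t)) + 7*e^(2*t)*e^(e^(t)) + e^(t)*e^(e^(t)))*e^(-1)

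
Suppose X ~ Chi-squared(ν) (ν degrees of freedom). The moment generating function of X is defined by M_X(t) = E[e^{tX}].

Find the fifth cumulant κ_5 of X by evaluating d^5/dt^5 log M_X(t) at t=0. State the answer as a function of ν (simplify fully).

M_X(t) = (1 - 2*t)^(-ν/2)
K_X(t) = log M_X(t) = -ν*log(1 - 2*t)/2
K′(t) = -ν/(2*t - 1)
K′′(t) = 2*ν/(4*t^2 - 4*t + 1)
K′′′(t) = -8*ν/(8*t^3 - 12*t^2 + 6*t - 1)
K′′′′(t) = 48*ν/(16*t^4 - 32*t^3 + 24*t^2 - 8*t + 1)
K′′′′′(t) = -384*ν/(32*t^5 - 80*t^4 + 80*t^3 - 40*t^2 + 10*t - 1)

κ_5 = K′′′′′(0) = 384*ν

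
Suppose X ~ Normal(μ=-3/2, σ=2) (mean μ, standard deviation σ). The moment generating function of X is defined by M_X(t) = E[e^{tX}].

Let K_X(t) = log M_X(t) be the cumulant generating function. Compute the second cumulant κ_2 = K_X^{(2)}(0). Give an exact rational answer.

κ_2 = K′′(0) = 4

M_X(t) = e^(2*t^2 - 3*t/2)
K_X(t) = log M_X(t) = 2*t^2 - 3*t/2
K′(t) = 4*t - 3/2
K′′(t) = 4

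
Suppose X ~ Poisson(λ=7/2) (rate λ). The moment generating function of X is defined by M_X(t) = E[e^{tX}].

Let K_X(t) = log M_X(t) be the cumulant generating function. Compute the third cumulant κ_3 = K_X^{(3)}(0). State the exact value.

κ_3 = K′′′(0) = 7/2

M_X(t) = e^(7*e^(t)/2 - 7/2)
K_X(t) = log M_X(t) = 7*e^(t)/2 - 7/2
K′(t) = 7*e^(t)/2
K′′(t) = 7*e^(t)/2
K′′′(t) = 7*e^(t)/2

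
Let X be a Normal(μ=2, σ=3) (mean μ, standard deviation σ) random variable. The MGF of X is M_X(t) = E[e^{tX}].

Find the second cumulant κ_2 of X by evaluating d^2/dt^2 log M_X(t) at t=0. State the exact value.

M_X(t) = e^(9*t^2/2 + 2*t)
K_X(t) = log M_X(t) = 9*t^2/2 + 2*t
D^2[K](t) = 9

κ_2 = D^2[K](0) = 9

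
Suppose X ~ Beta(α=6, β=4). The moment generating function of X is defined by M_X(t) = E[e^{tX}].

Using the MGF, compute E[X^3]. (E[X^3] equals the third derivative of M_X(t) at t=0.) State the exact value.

M_X(t) = ₁F₁(6; 10; t)
dM/dt = 3*₁F₁(7; 11; t)/5
d^2M/dt^2 = 21*₁F₁(8; 12; t)/55
d^3M/dt^3 = 14*₁F₁(9; 13; t)/55

E[X^3] = d^3M/dt^3 |_{t=0} = 14/55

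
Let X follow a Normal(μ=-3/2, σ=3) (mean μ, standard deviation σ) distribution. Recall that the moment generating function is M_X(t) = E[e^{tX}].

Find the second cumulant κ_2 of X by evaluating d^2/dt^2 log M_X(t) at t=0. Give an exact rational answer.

κ_2 = K′′(0) = 9

M_X(t) = e^(9*t^2/2 - 3*t/2)
K_X(t) = log M_X(t) = 9*t^2/2 - 3*t/2
K′(t) = 9*t - 3/2
K′′(t) = 9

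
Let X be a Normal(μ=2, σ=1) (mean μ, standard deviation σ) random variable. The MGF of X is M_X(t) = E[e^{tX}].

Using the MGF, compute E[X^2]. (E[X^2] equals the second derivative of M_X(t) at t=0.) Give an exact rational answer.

M_X(t) = e^(t^2/2 + 2*t)
dM/dt = t*e^(2*t)*e^(t^2/2) + 2*e^(2*t)*e^(t^2/2)
d^2M/dt^2 = t^2*e^(2*t)*e^(t^2/2) + 4*t*e^(2*t)*e^(t^2/2) + 5*e^(2*t)*e^(t^2/2)

E[X^2] = d^2M/dt^2 |_{t=0} = 5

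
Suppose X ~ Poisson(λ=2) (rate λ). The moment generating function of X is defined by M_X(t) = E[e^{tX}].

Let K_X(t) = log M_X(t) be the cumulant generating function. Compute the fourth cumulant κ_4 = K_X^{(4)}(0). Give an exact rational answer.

M_X(t) = e^(2*e^(t) - 2)
K_X(t) = log M_X(t) = 2*e^(t) - 2
K′(t) = 2*e^(t)
K′′(t) = 2*e^(t)
K′′′(t) = 2*e^(t)
K′′′′(t) = 2*e^(t)

κ_4 = K′′′′(0) = 2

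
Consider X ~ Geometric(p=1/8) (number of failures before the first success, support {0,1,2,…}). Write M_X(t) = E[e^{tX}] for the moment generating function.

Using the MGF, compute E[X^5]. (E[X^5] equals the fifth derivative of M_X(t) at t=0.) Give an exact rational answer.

E[X^5] = M′′′′′(0) = 2646007

M_X(t) = 1/(8*(1 - 7*e^(t)/8))
M′(t) = 7*e^(t)/(49*e^(2*t) - 112*e^(t) + 64)
M′′(t) = (-49*e^(2*t) - 56*e^(t))/(343*e^(3*t) - 1176*e^(2*t) + 1344*e^(t) - 512)
M′′′(t) = (343*e^(3*t) + 1568*e^(2*t) + 448*e^(t))/(2401*e^(4*t) - 10976*e^(3*t) + 18816*e^(2*t) - 14336*e^(t) + 4096)
M′′′′(t) = (-2401*e^(4*t) - 30184*e^(3*t) - 34496*e^(2*t) - 3584*e^(t))/(16807*e^(5*t) - 96040*e^(4*t) + 219520*e^(3*t) - 250880*e^(2*t) + 143360*e^(t) - 32768)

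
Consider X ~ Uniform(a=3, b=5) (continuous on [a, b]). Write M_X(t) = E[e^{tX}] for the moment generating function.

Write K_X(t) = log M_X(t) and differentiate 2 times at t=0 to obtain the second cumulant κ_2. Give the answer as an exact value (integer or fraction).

M_X(t) = (e^(5*t) - e^(3*t))/(2*t)
K_X(t) = log M_X(t) = -log(t) + log(e^(5*t) - e^(3*t)) - log(2)
K^(2)(t) = (-4*t^2*e^(2*t) + e^(4*t) - 2*e^(2*t) + 1)/(t^2*e^(4*t) - 2*t^2*e^(2*t) + t^2)

κ_2 = K^(2)(0) = 1/3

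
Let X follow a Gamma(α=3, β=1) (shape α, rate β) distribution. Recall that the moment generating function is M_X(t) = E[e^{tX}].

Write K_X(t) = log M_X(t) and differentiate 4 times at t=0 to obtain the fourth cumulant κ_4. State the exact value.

M_X(t) = (1 - t)^(-3)
K_X(t) = log M_X(t) = -3*log(1 - t)
K^(4)(t) = 18/(t^4 - 4*t^3 + 6*t^2 - 4*t + 1)

κ_4 = K^(4)(0) = 18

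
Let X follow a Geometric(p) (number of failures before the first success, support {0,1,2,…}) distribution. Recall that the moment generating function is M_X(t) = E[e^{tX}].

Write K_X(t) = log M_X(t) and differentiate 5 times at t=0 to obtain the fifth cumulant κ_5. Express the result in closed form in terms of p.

M_X(t) = p/(-(1 - p)*e^(t) + 1)
K_X(t) = log M_X(t) = log(p) - log(-(1 - p)*e^(t) + 1)
K′(t) = (-p*e^(t) + e^(t))/(p*e^(t) - e^(t) + 1)
K′′(t) = (-p*e^(t) + e^(t))/(p^2*e^(2*t) - 2*p*e^(2*t) + 2*p*e^(t) + e^(2*t) - 2*e^(t) + 1)

κ_5 = K′′′′′(0) = (p^4 - 15*p^3 + 50*p^2 - 60*p + 24)/p^5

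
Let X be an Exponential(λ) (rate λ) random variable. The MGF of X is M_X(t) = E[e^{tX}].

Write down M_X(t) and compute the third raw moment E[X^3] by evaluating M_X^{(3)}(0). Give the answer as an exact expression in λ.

M_X(t) = λ/(λ - t)
M^(3)(t) = 6*λ/(λ^4 - 4*λ^3*t + 6*λ^2*t^2 - 4*λ*t^3 + t^4)

E[X^3] = M^(3)(0) = 6/λ^3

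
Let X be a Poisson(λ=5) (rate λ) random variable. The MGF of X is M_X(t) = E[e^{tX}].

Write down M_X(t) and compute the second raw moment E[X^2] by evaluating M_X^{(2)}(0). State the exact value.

M_X(t) = e^(5*e^(t) - 5)
M′(t) = 5*e^(-5)*e^(t)*e^(5*e^(t))
M′′(t) = (25*e^(2*t)*e^(5*e^(t)) + 5*e^(t)*e^(5*e^(t)))*e^(-5)

E[X^2] = M′′(0) = 30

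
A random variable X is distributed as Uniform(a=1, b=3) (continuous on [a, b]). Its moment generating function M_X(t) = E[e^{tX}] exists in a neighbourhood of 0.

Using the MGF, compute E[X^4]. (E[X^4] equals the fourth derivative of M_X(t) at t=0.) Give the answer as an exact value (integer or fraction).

E[X^4] = d^4M/dt^4 |_{t=0} = 121/5

M_X(t) = (e^(3*t) - e^(t))/(2*t)
dM/dt = (3*t*e^(3*t) - t*e^(t) - e^(3*t) + e^(t))/(2*t^2)
d^2M/dt^2 = (9*t^2*e^(3*t) - t^2*e^(t) - 6*t*e^(3*t) + 2*t*e^(t) + 2*e^(3*t) - 2*e^(t))/(2*t^3)
d^3M/dt^3 = (27*t^3*e^(3*t) - t^3*e^(t) - 27*t^2*e^(3*t) + 3*t^2*e^(t) + 18*t*e^(3*t) - 6*t*e^(t) - 6*e^(3*t) + 6*e^(t))/(2*t^4)
d^4M/dt^4 = (81*t^4*e^(3*t) - t^4*e^(t) - 108*t^3*e^(3*t) + 4*t^3*e^(t) + 108*t^2*e^(3*t) - 12*t^2*e^(t) - 72*t*e^(3*t) + 24*t*e^(t) + 24*e^(3*t) - 24*e^(t))/(2*t^5)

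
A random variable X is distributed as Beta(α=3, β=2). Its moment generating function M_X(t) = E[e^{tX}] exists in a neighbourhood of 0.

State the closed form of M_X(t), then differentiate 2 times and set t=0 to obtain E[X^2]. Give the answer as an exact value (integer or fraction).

E[X^2] = M′′(0) = 2/5

M_X(t) = ₁F₁(3; 5; t)
M′(t) = 3*₁F₁(4; 6; t)/5
M′′(t) = 2*₁F₁(5; 7; t)/5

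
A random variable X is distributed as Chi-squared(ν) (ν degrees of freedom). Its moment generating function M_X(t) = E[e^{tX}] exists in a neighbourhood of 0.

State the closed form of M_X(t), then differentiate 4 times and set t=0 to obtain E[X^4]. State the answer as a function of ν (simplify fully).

M_X(t) = (1 - 2*t)^(-ν/2)
M′(t) = -ν/(2*t*(1 - 2*t)^(ν/2) - (1 - 2*t)^(ν/2))
M′′(t) = (ν^2 + 2*ν)/(4*t^2*(1 - 2*t)^(ν/2) - 4*t*(1 - 2*t)^(ν/2) + (1 - 2*t)^(ν/2))
M′′′(t) = (-ν^3 - 6*ν^2 - 8*ν)/(8*t^3*(1 - 2*t)^(ν/2) - 12*t^2*(1 - 2*t)^(ν/2) + 6*t*(1 - 2*t)^(ν/2) - (1 - 2*t)^(ν/2))
M′′′′(t) = (ν^4 + 12*ν^3 + 44*ν^2 + 48*ν)/(16*t^4*(1 - 2*t)^(ν/2) - 32*t^3*(1 - 2*t)^(ν/2) + 24*t^2*(1 - 2*t)^(ν/2) - 8*t*(1 - 2*t)^(ν/2) + (1 - 2*t)^(ν/2))

E[X^4] = M′′′′(0) = ν*(ν^3 + 12*ν^2 + 44*ν + 48)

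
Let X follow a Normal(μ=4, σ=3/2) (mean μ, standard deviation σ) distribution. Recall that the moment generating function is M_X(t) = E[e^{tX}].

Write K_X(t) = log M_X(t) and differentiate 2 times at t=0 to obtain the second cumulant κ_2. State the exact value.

κ_2 = K′′(0) = 9/4

M_X(t) = e^(9*t^2/8 + 4*t)
K_X(t) = log M_X(t) = 9*t^2/8 + 4*t
K′(t) = 9*t/4 + 4
K′′(t) = 9/4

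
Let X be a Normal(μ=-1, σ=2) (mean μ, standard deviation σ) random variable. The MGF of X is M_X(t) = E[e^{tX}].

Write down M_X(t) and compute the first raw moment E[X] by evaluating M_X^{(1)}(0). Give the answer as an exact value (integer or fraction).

E[X] = D[M](0) = -1

M_X(t) = e^(2*t^2 - t)
D[M](t) = 4*t*e^(-t)*e^(2*t^2) - e^(-t)*e^(2*t^2)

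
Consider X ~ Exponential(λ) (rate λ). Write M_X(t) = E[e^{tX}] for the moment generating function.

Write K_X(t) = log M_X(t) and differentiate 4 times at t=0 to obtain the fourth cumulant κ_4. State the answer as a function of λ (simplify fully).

M_X(t) = λ/(λ - t)
K_X(t) = log M_X(t) = log(λ) - log(λ - t)
K^(4)(t) = 6/(λ^4 - 4*λ^3*t + 6*λ^2*t^2 - 4*λ*t^3 + t^4)

κ_4 = K^(4)(0) = 6/λ^4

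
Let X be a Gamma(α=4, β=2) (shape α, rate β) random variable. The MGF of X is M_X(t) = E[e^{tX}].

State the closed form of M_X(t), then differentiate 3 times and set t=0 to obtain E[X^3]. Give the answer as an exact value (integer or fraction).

M_X(t) = 16/(2 - t)^4
M^(3)(t) = -1920/(t^7 - 14*t^6 + 84*t^5 - 280*t^4 + 560*t^3 - 672*t^2 + 448*t - 128)

E[X^3] = M^(3)(0) = 15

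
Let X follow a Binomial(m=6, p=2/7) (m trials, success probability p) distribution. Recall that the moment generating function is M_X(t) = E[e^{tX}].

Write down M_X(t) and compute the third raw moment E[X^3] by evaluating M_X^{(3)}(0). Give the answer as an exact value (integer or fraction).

M_X(t) = (2*e^(t)/7 + 5/7)^6
M′(t) = 384*e^(6*t)/117649 + 4800*e^(5*t)/117649 + 24000*e^(4*t)/117649 + 60000*e^(3*t)/117649 + 75000*e^(2*t)/117649 + 37500*e^(t)/117649
M′′(t) = 2304*e^(6*t)/117649 + 24000*e^(5*t)/117649 + 96000*e^(4*t)/117649 + 180000*e^(3*t)/117649 + 150000*e^(2*t)/117649 + 37500*e^(t)/117649
M′′′(t) = 13824*e^(6*t)/117649 + 120000*e^(5*t)/117649 + 384000*e^(4*t)/117649 + 540000*e^(3*t)/117649 + 300000*e^(2*t)/117649 + 37500*e^(t)/117649

E[X^3] = M′′′(0) = 4068/343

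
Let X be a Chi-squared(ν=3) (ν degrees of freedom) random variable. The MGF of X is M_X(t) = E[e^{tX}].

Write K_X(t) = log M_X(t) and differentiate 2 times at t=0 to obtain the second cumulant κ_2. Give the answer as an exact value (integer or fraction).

M_X(t) = (1 - 2*t)^(-3/2)
K_X(t) = log M_X(t) = -3*log(1 - 2*t)/2
K^(2)(t) = 6/(4*t^2 - 4*t + 1)

κ_2 = K^(2)(0) = 6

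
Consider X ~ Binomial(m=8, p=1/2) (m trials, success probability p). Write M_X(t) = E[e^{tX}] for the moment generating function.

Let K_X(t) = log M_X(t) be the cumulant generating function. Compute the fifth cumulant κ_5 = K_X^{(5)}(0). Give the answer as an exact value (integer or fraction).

M_X(t) = (e^(t)/2 + 1/2)^8
K_X(t) = log M_X(t) = 8*log(e^(t)/2 + 1/2)
K′(t) = 8*e^(t)/(e^(t) + 1)
K′′(t) = 8*e^(t)/(e^(2*t) + 2*e^(t) + 1)
K′′′(t) = (-8*e^(2*t) + 8*e^(t))/(e^(3*t) + 3*e^(2*t) + 3*e^(t) + 1)
K′′′′(t) = (8*e^(3*t) - 32*e^(2*t) + 8*e^(t))/(e^(4*t) + 4*e^(3*t) + 6*e^(2*t) + 4*e^(t) + 1)
K′′′′′(t) = (-8*e^(4*t) + 88*e^(3*t) - 88*e^(2*t) + 8*e^(t))/(e^(5*t) + 5*e^(4*t) + 10*e^(3*t) + 10*e^(2*t) + 5*e^(t) + 1)

κ_5 = K′′′′′(0) = 0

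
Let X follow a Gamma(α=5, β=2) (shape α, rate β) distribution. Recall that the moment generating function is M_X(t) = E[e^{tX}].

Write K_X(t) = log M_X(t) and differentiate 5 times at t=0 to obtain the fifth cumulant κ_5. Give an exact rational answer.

M_X(t) = 32/(2 - t)^5
K_X(t) = log M_X(t) = -5*log(2 - t) + 5*log(2)
D^5[K](t) = -120/(t^5 - 10*t^4 + 40*t^3 - 80*t^2 + 80*t - 32)

κ_5 = D^5[K](0) = 15/4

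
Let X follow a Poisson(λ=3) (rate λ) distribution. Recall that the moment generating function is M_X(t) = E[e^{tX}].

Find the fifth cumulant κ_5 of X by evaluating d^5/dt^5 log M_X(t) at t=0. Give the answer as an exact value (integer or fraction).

M_X(t) = e^(3*e^(t) - 3)
K_X(t) = log M_X(t) = 3*e^(t) - 3
K^(5)(t) = 3*e^(t)

κ_5 = K^(5)(0) = 3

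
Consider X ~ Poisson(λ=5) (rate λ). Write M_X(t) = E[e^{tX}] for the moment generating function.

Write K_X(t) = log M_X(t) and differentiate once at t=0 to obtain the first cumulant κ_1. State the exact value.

κ_1 = dK/dt |_{t=0} = 5

M_X(t) = e^(5*e^(t) - 5)
K_X(t) = log M_X(t) = 5*e^(t) - 5
dK/dt = 5*e^(t)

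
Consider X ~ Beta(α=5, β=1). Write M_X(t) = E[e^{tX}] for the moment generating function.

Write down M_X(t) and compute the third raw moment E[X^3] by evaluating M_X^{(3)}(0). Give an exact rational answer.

E[X^3] = M′′′(0) = 5/8

M_X(t) = ₁F₁(5; 6; t)
M′(t) = 5*₁F₁(6; 7; t)/6
M′′(t) = 5*₁F₁(7; 8; t)/7
M′′′(t) = 5*₁F₁(8; 9; t)/8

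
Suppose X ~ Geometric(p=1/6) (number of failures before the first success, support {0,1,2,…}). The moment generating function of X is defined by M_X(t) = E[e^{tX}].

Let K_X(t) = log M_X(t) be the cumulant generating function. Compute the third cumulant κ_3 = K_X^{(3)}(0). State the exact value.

M_X(t) = 1/(6*(1 - 5*e^(t)/6))
K_X(t) = log M_X(t) = -log(1 - 5*e^(t)/6) - log(6)
D^3[K](t) = (-150*e^(2*t) - 180*e^(t))/(125*e^(3*t) - 450*e^(2*t) + 540*e^(t) - 216)

κ_3 = D^3[K](0) = 330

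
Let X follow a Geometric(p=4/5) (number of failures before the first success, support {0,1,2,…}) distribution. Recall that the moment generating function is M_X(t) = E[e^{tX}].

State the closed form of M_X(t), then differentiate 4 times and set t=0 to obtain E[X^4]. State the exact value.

M_X(t) = 4/(5*(1 - e^(t)/5))
D^4[M](t) = (-4*e^(4*t) - 220*e^(3*t) - 1100*e^(2*t) - 500*e^(t))/(e^(5*t) - 25*e^(4*t) + 250*e^(3*t) - 1250*e^(2*t) + 3125*e^(t) - 3125)

E[X^4] = D^4[M](0) = 57/32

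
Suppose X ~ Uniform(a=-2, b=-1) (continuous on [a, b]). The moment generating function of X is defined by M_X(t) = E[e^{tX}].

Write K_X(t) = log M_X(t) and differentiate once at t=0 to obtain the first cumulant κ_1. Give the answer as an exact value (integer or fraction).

M_X(t) = (e^(-t) - e^(-2*t))/t
K_X(t) = log M_X(t) = -log(t) + log(e^(-t) - e^(-2*t))
D[K](t) = (-t*e^(t) + 2*t - e^(t) + 1)/(t*e^(t) - t)

κ_1 = D[K](0) = -3/2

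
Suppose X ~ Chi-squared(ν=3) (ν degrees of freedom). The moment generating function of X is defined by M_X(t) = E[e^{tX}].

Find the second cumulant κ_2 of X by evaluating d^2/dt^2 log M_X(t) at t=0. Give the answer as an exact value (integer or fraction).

M_X(t) = (1 - 2*t)^(-3/2)
K_X(t) = log M_X(t) = -3*log(1 - 2*t)/2
D^2[K](t) = 6/(4*t^2 - 4*t + 1)

κ_2 = D^2[K](0) = 6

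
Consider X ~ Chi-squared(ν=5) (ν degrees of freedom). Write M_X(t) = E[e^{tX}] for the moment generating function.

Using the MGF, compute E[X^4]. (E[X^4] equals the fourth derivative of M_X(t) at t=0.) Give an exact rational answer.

M_X(t) = (1 - 2*t)^(-5/2)
dM/dt = -5/(8*t^3*√(1 - 2*t) - 12*t^2*√(1 - 2*t) + 6*t*√(1 - 2*t) - √(1 - 2*t))
d^2M/dt^2 = 35/(16*t^4*√(1 - 2*t) - 32*t^3*√(1 - 2*t) + 24*t^2*√(1 - 2*t) - 8*t*√(1 - 2*t) + √(1 - 2*t))
d^3M/dt^3 = -315/(32*t^5*√(1 - 2*t) - 80*t^4*√(1 - 2*t) + 80*t^3*√(1 - 2*t) - 40*t^2*√(1 - 2*t) + 10*t*√(1 - 2*t) - √(1 - 2*t))
d^4M/dt^4 = 3465/(64*t^6*√(1 - 2*t) - 192*t^5*√(1 - 2*t) + 240*t^4*√(1 - 2*t) - 160*t^3*√(1 - 2*t) + 60*t^2*√(1 - 2*t) - 12*t*√(1 - 2*t) + √(1 - 2*t))

E[X^4] = d^4M/dt^4 |_{t=0} = 3465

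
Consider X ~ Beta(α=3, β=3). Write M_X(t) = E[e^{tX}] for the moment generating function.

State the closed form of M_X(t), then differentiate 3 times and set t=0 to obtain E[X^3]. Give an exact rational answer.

M_X(t) = ₁F₁(3; 6; t)
D^3[M](t) = 5*₁F₁(6; 9; t)/28

E[X^3] = D^3[M](0) = 5/28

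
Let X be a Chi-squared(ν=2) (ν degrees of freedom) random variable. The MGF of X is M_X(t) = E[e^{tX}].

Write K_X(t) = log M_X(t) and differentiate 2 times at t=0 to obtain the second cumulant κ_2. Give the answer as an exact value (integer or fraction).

κ_2 = K^(2)(0) = 4

M_X(t) = 1/(1 - 2*t)
K_X(t) = log M_X(t) = -log(1 - 2*t)
K^(2)(t) = 4/(4*t^2 - 4*t + 1)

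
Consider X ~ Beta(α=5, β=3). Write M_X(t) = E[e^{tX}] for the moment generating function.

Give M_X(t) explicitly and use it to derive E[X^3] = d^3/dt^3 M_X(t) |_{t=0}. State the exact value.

M_X(t) = ₁F₁(5; 8; t)
dM/dt = 5*₁F₁(6; 9; t)/8
d^2M/dt^2 = 5*₁F₁(7; 10; t)/12
d^3M/dt^3 = 7*₁F₁(8; 11; t)/24

E[X^3] = d^3M/dt^3 |_{t=0} = 7/24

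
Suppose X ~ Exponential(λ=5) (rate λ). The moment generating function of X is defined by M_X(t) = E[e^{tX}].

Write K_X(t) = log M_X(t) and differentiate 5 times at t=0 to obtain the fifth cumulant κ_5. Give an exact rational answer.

κ_5 = K^(5)(0) = 24/3125

M_X(t) = 5/(5 - t)
K_X(t) = log M_X(t) = -log(5 - t) + log(5)
K^(5)(t) = -24/(t^5 - 25*t^4 + 250*t^3 - 1250*t^2 + 3125*t - 3125)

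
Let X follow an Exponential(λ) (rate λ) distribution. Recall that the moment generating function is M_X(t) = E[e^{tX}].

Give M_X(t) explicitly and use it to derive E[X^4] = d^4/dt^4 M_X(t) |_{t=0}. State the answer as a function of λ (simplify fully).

M_X(t) = λ/(λ - t)
M′(t) = λ/(λ^2 - 2*λ*t + t^2)
M′′(t) = -2*λ/(-λ^3 + 3*λ^2*t - 3*λ*t^2 + t^3)
M′′′(t) = 6*λ/(λ^4 - 4*λ^3*t + 6*λ^2*t^2 - 4*λ*t^3 + t^4)
M′′′′(t) = -24*λ/(-λ^5 + 5*λ^4*t - 10*λ^3*t^2 + 10*λ^2*t^3 - 5*λ*t^4 + t^5)

E[X^4] = M′′′′(0) = 24/λ^4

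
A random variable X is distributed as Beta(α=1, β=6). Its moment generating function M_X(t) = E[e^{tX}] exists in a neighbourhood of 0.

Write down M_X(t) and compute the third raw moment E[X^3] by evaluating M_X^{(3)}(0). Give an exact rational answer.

E[X^3] = M′′′(0) = 1/84

M_X(t) = ₁F₁(1; 7; t)
M′(t) = ₁F₁(2; 8; t)/7
M′′(t) = ₁F₁(3; 9; t)/28
M′′′(t) = ₁F₁(4; 10; t)/84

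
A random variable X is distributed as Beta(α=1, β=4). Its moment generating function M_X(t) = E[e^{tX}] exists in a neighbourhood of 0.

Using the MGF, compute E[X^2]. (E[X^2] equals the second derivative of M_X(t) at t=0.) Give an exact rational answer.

E[X^2] = M^(2)(0) = 1/15

M_X(t) = ₁F₁(1; 5; t)
M^(2)(t) = ₁F₁(3; 7; t)/15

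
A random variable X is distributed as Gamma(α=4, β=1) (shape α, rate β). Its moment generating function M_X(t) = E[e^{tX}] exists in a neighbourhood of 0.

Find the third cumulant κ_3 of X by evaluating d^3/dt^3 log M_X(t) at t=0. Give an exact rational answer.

M_X(t) = (1 - t)^(-4)
K_X(t) = log M_X(t) = -4*log(1 - t)
K′(t) = -4/(t - 1)
K′′(t) = 4/(t^2 - 2*t + 1)
K′′′(t) = -8/(t^3 - 3*t^2 + 3*t - 1)

κ_3 = K′′′(0) = 8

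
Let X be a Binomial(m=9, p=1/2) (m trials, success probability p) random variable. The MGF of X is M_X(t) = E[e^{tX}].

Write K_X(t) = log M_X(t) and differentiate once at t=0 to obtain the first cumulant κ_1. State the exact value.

M_X(t) = (e^(t)/2 + 1/2)^9
K_X(t) = log M_X(t) = 9*log(e^(t)/2 + 1/2)
D[K](t) = 9*e^(t)/(e^(t) + 1)

κ_1 = D[K](0) = 9/2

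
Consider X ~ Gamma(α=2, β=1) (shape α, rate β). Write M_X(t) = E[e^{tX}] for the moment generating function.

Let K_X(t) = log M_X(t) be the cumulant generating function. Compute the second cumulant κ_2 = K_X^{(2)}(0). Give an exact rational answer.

M_X(t) = (1 - t)^(-2)
K_X(t) = log M_X(t) = -2*log(1 - t)
dK/dt = -2/(t - 1)
d^2K/dt^2 = 2/(t^2 - 2*t + 1)

κ_2 = d^2K/dt^2 |_{t=0} = 2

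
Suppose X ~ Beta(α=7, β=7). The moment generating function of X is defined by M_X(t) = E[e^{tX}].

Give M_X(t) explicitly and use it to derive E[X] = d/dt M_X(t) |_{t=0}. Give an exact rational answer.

E[X] = M′(0) = 1/2

M_X(t) = ₁F₁(7; 14; t)
M′(t) = ₁F₁(8; 15; t)/2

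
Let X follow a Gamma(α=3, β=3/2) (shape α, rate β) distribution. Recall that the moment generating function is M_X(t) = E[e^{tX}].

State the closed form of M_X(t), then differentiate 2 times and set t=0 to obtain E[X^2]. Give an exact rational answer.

M_X(t) = 27/(8*(3/2 - t)^3)
dM/dt = 162/(16*t^4 - 96*t^3 + 216*t^2 - 216*t + 81)
d^2M/dt^2 = -1296/(32*t^5 - 240*t^4 + 720*t^3 - 1080*t^2 + 810*t - 243)

E[X^2] = d^2M/dt^2 |_{t=0} = 16/3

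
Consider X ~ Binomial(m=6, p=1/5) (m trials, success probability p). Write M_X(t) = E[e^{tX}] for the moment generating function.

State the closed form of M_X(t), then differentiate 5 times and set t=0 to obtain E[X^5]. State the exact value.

M_X(t) = (e^(t)/5 + 4/5)^6
M^(5)(t) = 7776*e^(6*t)/15625 + 24*e^(5*t)/5 + 49152*e^(4*t)/3125 + 62208*e^(3*t)/3125 + 24576*e^(2*t)/3125 + 6144*e^(t)/15625

E[X^5] = M^(5)(0) = 30744/625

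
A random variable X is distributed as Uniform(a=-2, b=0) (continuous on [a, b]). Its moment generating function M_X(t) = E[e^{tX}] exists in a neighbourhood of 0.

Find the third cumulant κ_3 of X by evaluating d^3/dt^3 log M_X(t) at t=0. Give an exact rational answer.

κ_3 = K^(3)(0) = 0

M_X(t) = (1 - e^(-2*t))/(2*t)
K_X(t) = log M_X(t) = -log(t) + log(1 - e^(-2*t)) - log(2)
K^(3)(t) = (8*t^3*e^(4*t) + 8*t^3*e^(2*t) - 2*e^(6*t) + 6*e^(4*t) - 6*e^(2*t) + 2)/(t^3*e^(6*t) - 3*t^3*e^(4*t) + 3*t^3*e^(2*t) - t^3)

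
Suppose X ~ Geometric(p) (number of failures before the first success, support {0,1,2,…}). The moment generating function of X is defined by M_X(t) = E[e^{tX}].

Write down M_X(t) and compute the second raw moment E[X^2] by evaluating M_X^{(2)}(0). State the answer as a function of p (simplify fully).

M_X(t) = p/(-(1 - p)*e^(t) + 1)

E[X^2] = D^2[M](0) = 1 - 3/p + 2/p^2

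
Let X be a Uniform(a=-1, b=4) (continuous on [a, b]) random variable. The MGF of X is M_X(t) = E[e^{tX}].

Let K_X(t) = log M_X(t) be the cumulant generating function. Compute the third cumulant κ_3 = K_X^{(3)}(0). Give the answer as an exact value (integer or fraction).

κ_3 = K^(3)(0) = 0

M_X(t) = (e^(4*t) - e^(-t))/(5*t)
K_X(t) = log M_X(t) = -log(t) + log(e^(4*t) - e^(-t)) - log(5)
K^(3)(t) = (125*t^3*e^(10*t) + 125*t^3*e^(5*t) - 2*e^(15*t) + 6*e^(10*t) - 6*e^(5*t) + 2)/(t^3*e^(15*t) - 3*t^3*e^(10*t) + 3*t^3*e^(5*t) - t^3)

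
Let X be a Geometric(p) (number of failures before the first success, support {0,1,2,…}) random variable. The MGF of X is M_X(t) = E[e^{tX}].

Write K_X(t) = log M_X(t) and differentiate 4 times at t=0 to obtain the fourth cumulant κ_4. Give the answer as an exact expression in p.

M_X(t) = p/(-(1 - p)*e^(t) + 1)
K_X(t) = log M_X(t) = log(p) - log(-(1 - p)*e^(t) + 1)
dK/dt = (-p*e^(t) + e^(t))/(p*e^(t) - e^(t) + 1)
d^2K/dt^2 = (-p*e^(t) + e^(t))/(p^2*e^(2*t) - 2*p*e^(2*t) + 2*p*e^(t) + e^(2*t) - 2*e^(t) + 1)

κ_4 = d^4K/dt^4 |_{t=0} = (-p^3 + 7*p^2 - 12*p + 6)/p^4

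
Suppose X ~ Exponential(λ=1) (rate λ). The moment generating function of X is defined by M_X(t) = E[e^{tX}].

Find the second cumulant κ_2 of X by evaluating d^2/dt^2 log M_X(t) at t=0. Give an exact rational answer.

M_X(t) = 1/(1 - t)
K_X(t) = log M_X(t) = -log(1 - t)
K^(2)(t) = 1/(t^2 - 2*t + 1)

κ_2 = K^(2)(0) = 1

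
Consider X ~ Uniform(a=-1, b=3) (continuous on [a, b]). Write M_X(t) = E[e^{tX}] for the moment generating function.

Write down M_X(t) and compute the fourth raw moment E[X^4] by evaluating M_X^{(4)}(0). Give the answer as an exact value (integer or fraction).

E[X^4] = M^(4)(0) = 61/5

M_X(t) = (e^(3*t) - e^(-t))/(4*t)
M^(4)(t) = (81*t^4*e^(4*t) - t^4 - 108*t^3*e^(4*t) - 4*t^3 + 108*t^2*e^(4*t) - 12*t^2 - 72*t*e^(4*t) - 24*t + 24*e^(4*t) - 24)*e^(-t)/(4*t^5)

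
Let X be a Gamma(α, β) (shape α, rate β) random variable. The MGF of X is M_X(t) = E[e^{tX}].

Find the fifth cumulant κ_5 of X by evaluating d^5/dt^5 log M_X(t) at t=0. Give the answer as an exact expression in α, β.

κ_5 = D^5[K](0) = 24*α/β^5

M_X(t) = (β/(β - t))^α
K_X(t) = log M_X(t) = α*(log(β) - log(β - t))
D^5[K](t) = -24*α/(-β^5 + 5*β^4*t - 10*β^3*t^2 + 10*β^2*t^3 - 5*β*t^4 + t^5)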